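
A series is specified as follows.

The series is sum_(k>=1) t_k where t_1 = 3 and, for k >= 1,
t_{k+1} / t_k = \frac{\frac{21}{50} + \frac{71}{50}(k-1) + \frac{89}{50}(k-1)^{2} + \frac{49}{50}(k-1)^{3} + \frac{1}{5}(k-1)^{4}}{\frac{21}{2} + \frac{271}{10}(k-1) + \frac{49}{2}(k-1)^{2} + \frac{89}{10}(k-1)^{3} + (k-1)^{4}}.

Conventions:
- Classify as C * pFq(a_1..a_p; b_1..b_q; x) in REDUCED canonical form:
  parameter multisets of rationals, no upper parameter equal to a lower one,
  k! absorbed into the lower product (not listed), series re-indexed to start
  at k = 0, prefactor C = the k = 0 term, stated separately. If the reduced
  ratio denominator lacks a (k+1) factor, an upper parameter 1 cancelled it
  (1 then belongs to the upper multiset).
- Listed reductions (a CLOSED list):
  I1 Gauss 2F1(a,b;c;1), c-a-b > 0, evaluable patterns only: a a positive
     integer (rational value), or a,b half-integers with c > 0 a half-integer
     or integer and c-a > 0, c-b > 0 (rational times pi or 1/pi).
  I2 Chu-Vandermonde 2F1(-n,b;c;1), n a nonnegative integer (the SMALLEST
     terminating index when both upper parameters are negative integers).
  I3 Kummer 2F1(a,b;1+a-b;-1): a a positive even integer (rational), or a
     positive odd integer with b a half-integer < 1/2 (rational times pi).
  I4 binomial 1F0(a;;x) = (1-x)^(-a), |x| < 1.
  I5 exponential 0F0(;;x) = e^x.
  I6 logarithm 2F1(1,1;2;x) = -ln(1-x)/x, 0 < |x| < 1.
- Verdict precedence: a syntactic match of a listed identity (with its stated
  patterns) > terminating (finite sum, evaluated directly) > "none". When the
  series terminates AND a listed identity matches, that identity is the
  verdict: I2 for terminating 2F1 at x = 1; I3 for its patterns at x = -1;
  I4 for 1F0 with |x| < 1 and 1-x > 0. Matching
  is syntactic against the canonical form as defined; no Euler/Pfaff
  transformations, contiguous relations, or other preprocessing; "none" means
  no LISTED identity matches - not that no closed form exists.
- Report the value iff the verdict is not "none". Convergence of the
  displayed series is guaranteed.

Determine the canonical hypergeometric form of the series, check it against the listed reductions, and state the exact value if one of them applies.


At argument \frac{1}{5}: a 2F1 with upper {1, 1}, lower {5}, scaled by C = 3. Verdict: none - at argument \frac{1}{5} the multisets {1, 1} ; {5} match no listed identity.

The tell: t_0 being 3, the parameter 7/5 appears in both the upper and lower lists and cancels (alongside the other common factor).
Term ratio: r(k) = \frac{1}{5} * (k+1) (k+1) / [(k+5) (k+1)] ; factor over Q: parameters, x = \frac{1}{5}, and C = 3.


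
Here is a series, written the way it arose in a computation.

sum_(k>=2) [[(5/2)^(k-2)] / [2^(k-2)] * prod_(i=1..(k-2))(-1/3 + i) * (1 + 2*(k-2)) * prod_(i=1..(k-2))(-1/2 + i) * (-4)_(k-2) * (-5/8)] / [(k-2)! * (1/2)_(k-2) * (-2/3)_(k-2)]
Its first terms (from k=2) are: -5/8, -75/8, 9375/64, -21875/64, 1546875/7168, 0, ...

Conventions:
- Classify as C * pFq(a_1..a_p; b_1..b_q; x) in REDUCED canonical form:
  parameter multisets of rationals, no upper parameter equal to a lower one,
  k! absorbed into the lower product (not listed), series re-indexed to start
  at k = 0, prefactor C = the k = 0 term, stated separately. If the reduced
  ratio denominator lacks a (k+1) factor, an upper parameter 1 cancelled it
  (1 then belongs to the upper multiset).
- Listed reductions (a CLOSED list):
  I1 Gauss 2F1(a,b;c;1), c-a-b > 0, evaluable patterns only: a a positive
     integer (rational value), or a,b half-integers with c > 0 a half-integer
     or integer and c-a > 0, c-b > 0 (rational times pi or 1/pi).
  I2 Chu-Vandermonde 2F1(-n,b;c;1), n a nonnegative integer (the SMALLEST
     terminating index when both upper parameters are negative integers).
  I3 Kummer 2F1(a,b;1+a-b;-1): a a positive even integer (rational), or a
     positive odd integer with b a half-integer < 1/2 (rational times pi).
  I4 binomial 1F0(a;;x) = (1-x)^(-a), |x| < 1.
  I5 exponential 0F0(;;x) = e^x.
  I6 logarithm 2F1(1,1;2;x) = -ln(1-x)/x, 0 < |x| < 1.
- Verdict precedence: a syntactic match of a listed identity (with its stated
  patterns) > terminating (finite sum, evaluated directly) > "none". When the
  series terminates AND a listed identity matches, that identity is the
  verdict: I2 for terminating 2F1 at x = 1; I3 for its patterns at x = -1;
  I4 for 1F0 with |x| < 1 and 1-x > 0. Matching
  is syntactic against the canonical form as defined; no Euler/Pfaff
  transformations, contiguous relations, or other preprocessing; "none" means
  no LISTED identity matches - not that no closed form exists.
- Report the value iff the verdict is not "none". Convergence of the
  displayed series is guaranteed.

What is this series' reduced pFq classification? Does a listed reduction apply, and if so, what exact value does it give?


Prefactor -5/8, argument 5/4: 3F2 with upper {-4, 2/3, 3/2} over lower {-2/3, 1/2}. Verdict: terminating - upper parameter -4 makes this a finite sum (last index 4), evaluated exactly. Value: 75195/7168.

Key observation: t_0 = -5/8 here, and the two k-th powers (C = -5/8, x = 5/4) combine into one argument.
Ratio: r(k) = (5/4) * (k-4) (k+2/3) (k+3/2) / [(k-2/3) (k+1/2) (k+1)] - rational; roots negated = parameters, x = (5/4), C = -5/8.


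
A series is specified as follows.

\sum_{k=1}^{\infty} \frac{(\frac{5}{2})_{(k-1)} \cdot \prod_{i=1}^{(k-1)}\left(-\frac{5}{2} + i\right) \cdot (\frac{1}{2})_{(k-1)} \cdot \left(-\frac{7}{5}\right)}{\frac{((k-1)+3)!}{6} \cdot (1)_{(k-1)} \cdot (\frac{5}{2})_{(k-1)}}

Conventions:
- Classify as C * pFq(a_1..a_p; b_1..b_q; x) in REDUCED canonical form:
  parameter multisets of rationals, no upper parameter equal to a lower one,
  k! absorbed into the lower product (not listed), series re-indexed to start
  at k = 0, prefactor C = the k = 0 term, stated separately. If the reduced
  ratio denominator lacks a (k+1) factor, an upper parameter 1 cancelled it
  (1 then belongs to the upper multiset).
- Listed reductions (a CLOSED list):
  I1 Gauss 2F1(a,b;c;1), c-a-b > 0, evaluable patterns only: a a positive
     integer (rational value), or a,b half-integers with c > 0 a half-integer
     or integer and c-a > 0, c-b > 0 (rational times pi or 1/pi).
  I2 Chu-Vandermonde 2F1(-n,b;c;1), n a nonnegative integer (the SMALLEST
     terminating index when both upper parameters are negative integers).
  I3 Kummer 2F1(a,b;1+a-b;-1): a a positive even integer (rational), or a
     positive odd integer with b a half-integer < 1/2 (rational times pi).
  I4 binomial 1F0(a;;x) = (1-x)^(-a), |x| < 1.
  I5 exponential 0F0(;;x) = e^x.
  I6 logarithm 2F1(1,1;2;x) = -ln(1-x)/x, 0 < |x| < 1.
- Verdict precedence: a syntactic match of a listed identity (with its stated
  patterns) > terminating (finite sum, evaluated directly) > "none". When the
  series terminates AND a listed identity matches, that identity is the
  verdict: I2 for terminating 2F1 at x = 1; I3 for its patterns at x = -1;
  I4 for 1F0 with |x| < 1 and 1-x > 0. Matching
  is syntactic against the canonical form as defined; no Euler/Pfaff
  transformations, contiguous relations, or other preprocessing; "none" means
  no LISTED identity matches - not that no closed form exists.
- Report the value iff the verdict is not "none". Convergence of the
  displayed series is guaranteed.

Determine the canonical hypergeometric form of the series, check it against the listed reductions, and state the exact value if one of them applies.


Prefactor -\frac{7}{5}, argument 1: 2F1 with upper {-\frac{3}{2}, \frac{1}{2}} over lower {4}. Verdict: Gauss (I1, half-integer pattern) matches (x = 1; upper {-\frac{3}{2}, \frac{1}{2}} half-integers, c = 4 in the evaluable pattern). Hence: \left(-\frac{4096}{1125}\right) / \pi.

Structural cue: from the first term -\frac{7}{5}: the parameter 5/2 appears in both the upper and lower lists and cancels.
Step ratio: r(k) = 1 * (k-\frac{3}{2}) (k+\frac{1}{2}) / [(k+4) (k+1)] - rational in k, leading ratio 1; with t_0 = -\frac{7}{5}, classification follows.


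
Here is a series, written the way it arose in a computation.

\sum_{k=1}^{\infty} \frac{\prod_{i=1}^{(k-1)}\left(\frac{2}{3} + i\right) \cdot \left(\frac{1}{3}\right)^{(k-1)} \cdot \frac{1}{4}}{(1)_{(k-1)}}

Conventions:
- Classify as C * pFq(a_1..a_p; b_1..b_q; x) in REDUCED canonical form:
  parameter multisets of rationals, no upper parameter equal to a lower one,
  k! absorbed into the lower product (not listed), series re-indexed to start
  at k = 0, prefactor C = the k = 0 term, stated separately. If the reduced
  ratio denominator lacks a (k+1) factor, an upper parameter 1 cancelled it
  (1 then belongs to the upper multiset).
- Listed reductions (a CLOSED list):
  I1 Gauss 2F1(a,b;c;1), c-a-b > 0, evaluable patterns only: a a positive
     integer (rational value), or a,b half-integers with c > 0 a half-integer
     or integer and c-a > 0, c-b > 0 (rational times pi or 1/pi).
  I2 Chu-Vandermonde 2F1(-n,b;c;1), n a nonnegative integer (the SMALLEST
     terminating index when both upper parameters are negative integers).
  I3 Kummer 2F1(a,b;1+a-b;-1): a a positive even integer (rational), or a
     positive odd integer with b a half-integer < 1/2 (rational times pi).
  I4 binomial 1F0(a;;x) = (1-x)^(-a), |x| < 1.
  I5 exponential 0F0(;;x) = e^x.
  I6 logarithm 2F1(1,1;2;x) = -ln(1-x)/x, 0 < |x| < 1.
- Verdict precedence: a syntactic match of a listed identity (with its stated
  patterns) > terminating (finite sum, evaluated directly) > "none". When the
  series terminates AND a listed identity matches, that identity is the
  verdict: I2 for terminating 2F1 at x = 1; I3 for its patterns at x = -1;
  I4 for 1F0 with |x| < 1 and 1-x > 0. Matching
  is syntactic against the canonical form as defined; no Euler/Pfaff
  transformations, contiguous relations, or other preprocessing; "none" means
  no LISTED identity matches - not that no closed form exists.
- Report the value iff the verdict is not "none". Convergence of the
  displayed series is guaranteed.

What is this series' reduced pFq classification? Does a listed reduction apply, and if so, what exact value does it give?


Key observation: t_0 = \frac{1}{4} here, and the running product (prefactor 1/4) telescopes to a rising factorial.
Step ratio: r(k) = \frac{1}{3} * (k+\frac{5}{3}) / [(k+1)] - rational in k. x = \frac{1}{3}; t_0 = \frac{1}{4}; negate the roots.

Classification (C = \frac{1}{4}): 1F0 with upper {\frac{5}{3}}, lower {-}, argument x = \frac{1}{3}. Verdict at x = \frac{1}{3}: the binomial series (I4) matches (the 1F0 binomial series: exponent -5/3, x = \frac{1}{3}). Its exact value is \frac{1}{4} \cdot \left(\frac{2}{3}\right)^{-\frac{5}{3}}.


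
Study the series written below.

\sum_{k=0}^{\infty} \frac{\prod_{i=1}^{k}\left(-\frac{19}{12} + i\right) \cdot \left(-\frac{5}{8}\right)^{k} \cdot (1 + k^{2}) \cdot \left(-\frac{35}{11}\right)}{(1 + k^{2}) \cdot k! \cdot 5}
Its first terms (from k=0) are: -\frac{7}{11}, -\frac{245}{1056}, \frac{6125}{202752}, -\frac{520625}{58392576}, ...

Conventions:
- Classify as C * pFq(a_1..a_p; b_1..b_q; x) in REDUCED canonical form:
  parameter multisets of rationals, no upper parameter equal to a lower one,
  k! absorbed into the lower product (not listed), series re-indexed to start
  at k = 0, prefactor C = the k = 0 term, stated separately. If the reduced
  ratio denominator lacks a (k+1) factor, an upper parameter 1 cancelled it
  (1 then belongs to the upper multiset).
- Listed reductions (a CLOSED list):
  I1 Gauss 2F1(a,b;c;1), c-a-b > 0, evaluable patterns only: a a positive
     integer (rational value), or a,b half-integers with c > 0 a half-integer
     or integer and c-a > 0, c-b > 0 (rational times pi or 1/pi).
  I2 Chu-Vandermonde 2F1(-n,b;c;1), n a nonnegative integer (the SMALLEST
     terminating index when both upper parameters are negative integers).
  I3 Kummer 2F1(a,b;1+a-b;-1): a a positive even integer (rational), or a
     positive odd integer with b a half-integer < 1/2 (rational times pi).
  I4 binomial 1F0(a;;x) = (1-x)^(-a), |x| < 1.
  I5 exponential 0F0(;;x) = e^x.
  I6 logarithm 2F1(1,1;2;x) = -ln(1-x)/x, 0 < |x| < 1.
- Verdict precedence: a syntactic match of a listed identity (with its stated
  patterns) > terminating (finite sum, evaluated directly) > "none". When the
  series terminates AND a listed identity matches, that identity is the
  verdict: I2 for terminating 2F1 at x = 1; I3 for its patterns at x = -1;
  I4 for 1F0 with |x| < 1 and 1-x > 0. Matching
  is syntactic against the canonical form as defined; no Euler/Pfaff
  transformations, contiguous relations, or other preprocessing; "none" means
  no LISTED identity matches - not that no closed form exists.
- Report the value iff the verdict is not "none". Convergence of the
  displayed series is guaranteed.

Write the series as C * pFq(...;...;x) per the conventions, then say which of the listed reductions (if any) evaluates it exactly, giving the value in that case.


Canonical form: C = -\frac{7}{11} times 1F0 with upper {-\frac{7}{12}}, lower {-}, x = -\frac{5}{8}. Verdict at x = -\frac{5}{8}: the I4 binomial reduction matches (the 1F0 binomial series: exponent 7/12, x = -\frac{5}{8}). Value: \left(-\frac{7}{11}\right) \cdot \left(\frac{13}{8}\right)^{\frac{7}{12}}.

The tell: t_0 being -\frac{7}{11}, the running product (C = -7/11) telescopes to a rising factorial.
Term ratio: r(k) = -\frac{5}{8} * (k-\frac{7}{12}) / [(k+1)] ; factor over Q: parameters, x = -\frac{5}{8}, and C = -\frac{7}{11}.


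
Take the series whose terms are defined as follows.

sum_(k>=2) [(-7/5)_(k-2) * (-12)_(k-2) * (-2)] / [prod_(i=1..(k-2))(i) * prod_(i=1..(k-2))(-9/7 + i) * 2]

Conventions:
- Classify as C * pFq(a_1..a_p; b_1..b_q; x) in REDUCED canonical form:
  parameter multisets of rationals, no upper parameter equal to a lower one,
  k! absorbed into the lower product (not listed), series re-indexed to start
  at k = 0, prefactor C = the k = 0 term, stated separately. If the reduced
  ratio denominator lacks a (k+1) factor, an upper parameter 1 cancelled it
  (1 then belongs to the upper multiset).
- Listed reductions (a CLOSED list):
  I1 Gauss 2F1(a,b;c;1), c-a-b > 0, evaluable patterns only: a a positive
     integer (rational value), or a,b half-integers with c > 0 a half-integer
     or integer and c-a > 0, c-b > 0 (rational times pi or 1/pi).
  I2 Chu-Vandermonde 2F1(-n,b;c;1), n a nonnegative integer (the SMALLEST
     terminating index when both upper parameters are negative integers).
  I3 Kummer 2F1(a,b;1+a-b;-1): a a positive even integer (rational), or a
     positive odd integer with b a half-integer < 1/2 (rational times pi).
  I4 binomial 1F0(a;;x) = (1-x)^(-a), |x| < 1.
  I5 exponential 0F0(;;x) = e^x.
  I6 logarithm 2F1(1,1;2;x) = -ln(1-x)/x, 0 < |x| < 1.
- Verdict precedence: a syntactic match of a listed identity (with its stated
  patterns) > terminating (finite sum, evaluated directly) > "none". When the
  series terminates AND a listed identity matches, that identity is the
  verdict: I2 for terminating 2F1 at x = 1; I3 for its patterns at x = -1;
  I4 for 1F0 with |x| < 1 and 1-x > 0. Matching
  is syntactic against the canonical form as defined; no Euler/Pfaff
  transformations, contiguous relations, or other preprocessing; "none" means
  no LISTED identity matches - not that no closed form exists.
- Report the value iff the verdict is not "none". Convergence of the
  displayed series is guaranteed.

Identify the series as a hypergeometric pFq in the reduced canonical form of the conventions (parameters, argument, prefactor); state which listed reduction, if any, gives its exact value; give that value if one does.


This is -1 * 2F1(-12, -7/5; -2/7; 1) in reduced canonical form. Verdict: Vandermonde's identity (I2) applies (terminating 2F1 at x = 1 with n = 12, b = -7/5, c = -2/7). Its exact value is 64229855292161420236/423907928466796875.

Key observation: with t_0 = -1, the product of the first k integers (prefactor -1) is k!.
Step ratio: r(k) = 1 * (k-12) (k-7/5) / [(k-2/7) (k+1)] ; factor over Q: parameters, x = 1, and C = -1.


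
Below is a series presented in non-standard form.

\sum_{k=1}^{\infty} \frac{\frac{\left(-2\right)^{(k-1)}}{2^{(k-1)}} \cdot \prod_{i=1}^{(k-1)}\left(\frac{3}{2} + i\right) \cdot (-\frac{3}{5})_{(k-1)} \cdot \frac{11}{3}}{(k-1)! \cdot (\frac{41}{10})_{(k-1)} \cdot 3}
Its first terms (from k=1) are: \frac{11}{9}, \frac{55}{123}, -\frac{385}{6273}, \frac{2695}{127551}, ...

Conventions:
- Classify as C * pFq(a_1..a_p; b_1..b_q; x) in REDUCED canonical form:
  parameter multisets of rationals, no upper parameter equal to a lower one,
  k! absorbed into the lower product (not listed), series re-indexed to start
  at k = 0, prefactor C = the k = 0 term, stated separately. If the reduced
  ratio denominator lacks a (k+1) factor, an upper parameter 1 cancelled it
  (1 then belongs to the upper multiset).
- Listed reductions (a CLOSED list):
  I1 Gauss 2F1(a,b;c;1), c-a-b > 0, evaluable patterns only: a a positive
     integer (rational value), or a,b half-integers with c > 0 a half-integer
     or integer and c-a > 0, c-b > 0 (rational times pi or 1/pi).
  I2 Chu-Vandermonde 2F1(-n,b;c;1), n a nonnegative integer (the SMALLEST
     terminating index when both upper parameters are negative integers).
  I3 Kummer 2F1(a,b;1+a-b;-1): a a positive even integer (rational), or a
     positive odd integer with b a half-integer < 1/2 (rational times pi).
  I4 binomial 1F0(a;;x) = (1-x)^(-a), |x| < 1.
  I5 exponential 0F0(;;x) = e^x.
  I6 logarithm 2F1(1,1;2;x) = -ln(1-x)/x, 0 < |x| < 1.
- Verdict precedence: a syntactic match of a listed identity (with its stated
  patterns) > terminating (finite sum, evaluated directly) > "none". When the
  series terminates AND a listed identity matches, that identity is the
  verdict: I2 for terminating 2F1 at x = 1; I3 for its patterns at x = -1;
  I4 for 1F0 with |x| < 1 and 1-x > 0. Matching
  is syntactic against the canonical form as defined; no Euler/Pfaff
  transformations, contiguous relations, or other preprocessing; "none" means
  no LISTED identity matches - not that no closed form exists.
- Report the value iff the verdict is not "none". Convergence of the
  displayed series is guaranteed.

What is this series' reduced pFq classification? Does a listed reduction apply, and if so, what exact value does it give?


First insight: x = -1 and the constant factors (C = 11/9, x = -1) combine into one prefactor.
Ratio: r(k) = -1 * (k-\frac{3}{5}) (k+\frac{5}{2}) / [(k+\frac{41}{10}) (k+1)] - rational; roots negated = parameters, x = -1, C = \frac{11}{9}.

With C = \frac{11}{9}: the canonical form is 2F1(-\frac{3}{5}, \frac{5}{2}; \frac{41}{10}; -1). Verdict: none - this 2F1 at x = -1 matches no listed pattern, and upper {-\frac{3}{5}, \frac{5}{2}} holds no stopper.


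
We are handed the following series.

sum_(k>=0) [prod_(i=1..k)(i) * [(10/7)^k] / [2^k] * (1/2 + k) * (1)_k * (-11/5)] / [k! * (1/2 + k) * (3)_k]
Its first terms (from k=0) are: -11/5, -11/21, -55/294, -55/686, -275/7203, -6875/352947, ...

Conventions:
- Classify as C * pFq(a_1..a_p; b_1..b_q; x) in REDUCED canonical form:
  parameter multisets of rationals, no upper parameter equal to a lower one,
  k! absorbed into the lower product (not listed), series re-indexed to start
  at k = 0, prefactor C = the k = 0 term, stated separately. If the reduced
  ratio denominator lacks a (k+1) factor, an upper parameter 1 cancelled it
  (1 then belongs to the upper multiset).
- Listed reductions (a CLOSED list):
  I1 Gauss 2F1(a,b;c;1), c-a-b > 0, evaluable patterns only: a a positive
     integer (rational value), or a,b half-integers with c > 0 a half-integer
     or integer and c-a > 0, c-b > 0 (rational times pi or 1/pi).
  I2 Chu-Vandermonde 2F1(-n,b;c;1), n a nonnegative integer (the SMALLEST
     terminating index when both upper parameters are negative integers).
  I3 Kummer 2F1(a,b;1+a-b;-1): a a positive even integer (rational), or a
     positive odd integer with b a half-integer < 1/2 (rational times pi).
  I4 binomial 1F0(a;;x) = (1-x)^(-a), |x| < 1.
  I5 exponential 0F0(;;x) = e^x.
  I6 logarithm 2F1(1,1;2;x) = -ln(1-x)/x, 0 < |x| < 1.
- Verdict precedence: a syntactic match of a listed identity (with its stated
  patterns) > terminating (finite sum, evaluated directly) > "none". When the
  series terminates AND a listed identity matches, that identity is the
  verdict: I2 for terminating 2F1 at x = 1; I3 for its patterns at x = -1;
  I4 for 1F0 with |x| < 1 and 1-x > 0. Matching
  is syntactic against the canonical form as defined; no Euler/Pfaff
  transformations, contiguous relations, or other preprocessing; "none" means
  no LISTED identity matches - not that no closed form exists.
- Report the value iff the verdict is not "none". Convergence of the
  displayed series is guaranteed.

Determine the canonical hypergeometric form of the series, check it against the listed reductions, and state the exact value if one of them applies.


With C = -11/5: the canonical form is 2F1(1, 1; 3; 5/7). Verdict: none. A 2F1 with upper {1, 1} fits none of I1-I6 at x = 5/7; the sum runs forever.

Key step: from the first term -11/5: the factor k + 1/2 cancels (top and bottom), leaving prefactor -11/5.
Step ratio: r(k) = (5/7) * (k+1) (k+1) / [(k+3) (k+1)] - poly over poly, x = (5/7) from leading terms; C = -11/5 at k = 0.


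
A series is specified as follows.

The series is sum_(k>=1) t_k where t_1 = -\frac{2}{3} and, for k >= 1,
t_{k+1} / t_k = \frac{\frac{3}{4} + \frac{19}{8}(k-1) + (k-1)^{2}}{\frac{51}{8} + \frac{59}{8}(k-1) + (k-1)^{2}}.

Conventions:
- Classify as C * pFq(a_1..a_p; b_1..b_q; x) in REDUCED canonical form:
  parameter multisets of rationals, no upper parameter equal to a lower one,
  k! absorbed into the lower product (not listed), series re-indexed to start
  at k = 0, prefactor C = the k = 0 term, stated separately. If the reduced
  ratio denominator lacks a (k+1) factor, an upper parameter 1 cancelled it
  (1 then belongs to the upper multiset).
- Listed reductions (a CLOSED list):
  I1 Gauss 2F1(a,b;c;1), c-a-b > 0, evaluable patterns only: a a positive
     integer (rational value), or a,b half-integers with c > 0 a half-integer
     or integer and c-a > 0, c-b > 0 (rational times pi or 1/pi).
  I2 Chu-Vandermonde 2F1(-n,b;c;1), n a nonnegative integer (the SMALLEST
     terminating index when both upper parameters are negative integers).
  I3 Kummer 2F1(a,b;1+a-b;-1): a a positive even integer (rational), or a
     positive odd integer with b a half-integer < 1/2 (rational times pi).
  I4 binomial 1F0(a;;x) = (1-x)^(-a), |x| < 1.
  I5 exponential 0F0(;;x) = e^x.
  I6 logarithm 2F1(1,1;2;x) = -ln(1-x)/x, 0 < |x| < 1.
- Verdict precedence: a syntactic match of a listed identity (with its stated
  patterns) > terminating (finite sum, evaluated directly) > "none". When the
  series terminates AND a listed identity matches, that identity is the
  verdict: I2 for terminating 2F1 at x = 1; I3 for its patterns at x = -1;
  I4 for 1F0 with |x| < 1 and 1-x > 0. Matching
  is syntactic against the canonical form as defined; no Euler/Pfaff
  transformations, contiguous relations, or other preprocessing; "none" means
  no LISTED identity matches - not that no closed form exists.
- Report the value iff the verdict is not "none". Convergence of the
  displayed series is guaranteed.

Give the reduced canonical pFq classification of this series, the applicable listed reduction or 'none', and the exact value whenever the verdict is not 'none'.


x = 1 here; the reduced form reads 2F1, upper {\frac{3}{8}, 2}, lower {\frac{51}{8}}, C = -\frac{2}{3}. Verdict: Gauss's theorem (I1) matches (x = 1: the Gamma ratio telescopes since c-a-b = 4 > 0 and a = 2 in Z>0). Value: -\frac{301}{384}.

First insight: with t_0 = -\frac{2}{3}, factor the ratio over Q (prefactor -2/3): negated roots = parameters.
Term ratio: r(k) = 1 * (k+\frac{3}{8}) (k+2) / [(k+\frac{51}{8}) (k+1)] ; factor over Q: parameters, x = 1, and C = -\frac{2}{3}.


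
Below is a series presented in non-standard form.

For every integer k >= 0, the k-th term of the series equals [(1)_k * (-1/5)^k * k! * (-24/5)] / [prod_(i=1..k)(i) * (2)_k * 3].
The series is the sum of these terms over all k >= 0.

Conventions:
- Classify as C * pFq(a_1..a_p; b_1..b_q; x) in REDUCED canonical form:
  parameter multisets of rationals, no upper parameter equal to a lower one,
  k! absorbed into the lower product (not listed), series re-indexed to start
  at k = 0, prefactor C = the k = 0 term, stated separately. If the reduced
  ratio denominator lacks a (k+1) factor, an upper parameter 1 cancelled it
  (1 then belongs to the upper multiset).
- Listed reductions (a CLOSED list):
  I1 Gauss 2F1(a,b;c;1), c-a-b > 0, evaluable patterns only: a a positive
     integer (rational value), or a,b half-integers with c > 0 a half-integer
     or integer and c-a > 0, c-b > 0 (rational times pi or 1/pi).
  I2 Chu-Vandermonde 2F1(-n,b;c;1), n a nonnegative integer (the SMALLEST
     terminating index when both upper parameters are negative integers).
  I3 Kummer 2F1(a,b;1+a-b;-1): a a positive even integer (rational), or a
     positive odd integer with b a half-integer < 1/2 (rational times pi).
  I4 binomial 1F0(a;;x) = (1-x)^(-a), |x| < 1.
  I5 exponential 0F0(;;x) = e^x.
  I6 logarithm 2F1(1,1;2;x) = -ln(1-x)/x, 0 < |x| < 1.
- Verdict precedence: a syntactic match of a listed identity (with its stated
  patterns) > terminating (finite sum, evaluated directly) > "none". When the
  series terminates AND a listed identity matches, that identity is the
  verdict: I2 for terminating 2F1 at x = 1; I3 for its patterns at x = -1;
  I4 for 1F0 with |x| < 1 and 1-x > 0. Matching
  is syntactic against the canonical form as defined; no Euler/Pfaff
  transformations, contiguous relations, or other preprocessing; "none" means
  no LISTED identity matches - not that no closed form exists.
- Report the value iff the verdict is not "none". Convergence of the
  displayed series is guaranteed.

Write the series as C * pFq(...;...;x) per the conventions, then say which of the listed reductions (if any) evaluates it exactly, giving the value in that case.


Prefactor -8/5, argument -1/5: 2F1 with upper {1, 1} over lower {2}. Verdict: logarithm (I6) fires (the logarithm: parameters (1,1;2), x = -1/5). Hence: (-8) * ln(6/5).

Key step: t_0 = -8/5 here, and the product of the first k integers (prefactor -8/5) is k!.
Term ratio: r(k) = (-1/5) * (k+1) (k+1) / [(k+2) (k+1)] - rational; roots negated = parameters, x = (-1/5), C = -8/5.


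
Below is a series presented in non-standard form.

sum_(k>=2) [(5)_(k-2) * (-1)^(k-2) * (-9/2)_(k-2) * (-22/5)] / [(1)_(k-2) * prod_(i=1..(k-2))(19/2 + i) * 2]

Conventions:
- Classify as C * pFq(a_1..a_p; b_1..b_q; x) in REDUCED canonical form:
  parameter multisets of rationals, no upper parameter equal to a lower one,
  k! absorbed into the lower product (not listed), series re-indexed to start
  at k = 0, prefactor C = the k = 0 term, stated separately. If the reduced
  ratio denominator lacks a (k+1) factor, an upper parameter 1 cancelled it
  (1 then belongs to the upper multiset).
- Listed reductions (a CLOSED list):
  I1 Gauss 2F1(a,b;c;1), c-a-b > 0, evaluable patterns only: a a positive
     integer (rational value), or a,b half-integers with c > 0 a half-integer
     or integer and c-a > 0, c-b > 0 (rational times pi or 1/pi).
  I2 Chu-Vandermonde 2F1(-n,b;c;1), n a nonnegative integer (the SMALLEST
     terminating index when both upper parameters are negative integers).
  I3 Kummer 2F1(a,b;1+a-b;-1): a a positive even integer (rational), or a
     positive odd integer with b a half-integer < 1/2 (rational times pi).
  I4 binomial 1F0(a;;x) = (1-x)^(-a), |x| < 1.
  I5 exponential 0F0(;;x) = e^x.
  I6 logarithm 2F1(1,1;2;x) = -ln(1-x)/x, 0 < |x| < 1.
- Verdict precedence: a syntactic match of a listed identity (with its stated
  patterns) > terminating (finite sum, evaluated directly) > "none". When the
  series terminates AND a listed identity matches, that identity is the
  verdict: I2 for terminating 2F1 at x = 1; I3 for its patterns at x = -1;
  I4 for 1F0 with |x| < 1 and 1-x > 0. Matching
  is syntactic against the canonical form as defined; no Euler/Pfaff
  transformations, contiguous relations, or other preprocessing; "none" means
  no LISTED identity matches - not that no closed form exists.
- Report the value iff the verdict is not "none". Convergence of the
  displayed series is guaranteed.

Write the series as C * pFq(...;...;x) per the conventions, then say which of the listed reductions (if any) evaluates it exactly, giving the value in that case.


Key step: with t_0 = -11/5, the constant factors (C = -11/5) combine into one prefactor.
Term ratio: r(k) = (-1) * (k-9/2) (k+5) / [(k+21/2) (k+1)] - rational in k, leading ratio (-1); with t_0 = -11/5, classification follows.

Prefactor -11/5, argument -1: 2F1 with upper {-9/2, 5} over lower {21/2}. Verdict: this is Kummer's theorem (I3) (x = -1; c = 21/2 equals 1+a-b for upper {-9/2, 5}: listed pattern). Its exact value is (-4572711/1048576) * pi.


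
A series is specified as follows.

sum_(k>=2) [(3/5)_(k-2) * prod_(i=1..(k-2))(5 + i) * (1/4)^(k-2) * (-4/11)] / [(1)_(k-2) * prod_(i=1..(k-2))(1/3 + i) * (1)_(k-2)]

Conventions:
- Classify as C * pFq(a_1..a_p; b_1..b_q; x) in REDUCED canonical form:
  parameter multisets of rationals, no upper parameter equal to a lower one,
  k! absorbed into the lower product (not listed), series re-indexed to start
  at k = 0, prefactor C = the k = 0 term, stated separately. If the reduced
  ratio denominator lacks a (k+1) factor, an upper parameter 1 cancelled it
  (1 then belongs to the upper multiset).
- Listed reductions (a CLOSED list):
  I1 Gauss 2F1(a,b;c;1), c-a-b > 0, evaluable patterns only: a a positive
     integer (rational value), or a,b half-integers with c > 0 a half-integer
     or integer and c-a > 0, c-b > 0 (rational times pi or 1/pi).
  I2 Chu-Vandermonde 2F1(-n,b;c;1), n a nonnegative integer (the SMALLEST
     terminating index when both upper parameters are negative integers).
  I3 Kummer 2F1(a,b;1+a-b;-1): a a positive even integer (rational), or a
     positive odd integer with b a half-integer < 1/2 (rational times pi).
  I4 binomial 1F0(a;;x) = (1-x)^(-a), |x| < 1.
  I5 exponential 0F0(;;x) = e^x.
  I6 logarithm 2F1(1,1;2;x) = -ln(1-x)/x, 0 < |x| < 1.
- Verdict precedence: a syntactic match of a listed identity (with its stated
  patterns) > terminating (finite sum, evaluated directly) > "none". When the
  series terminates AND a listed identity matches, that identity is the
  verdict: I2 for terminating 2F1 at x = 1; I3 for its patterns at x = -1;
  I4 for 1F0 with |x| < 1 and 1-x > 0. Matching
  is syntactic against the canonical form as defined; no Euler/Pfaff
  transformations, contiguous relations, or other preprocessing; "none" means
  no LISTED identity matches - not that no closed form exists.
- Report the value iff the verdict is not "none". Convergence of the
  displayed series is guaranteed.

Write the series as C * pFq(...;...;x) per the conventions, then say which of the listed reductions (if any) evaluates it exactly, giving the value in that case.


This is -4/11 * 2F2(3/5, 6; 1, 4/3; 1/4) in reduced canonical form. Verdict: no listed reduction: x = 1/4 and upper {3/5, 6} fail every I1-I6 pattern.

Structural cue: t_0 = -4/11 here, and the running product (prefactor -4/11) telescopes to a rising factorial.
Consecutive-term ratio: r(k) = (1/4) * (k+3/5) (k+6) / [(k+1) (k+4/3) (k+1)] - poly over poly, x = (1/4) from leading terms; C = -4/11 at k = 0.


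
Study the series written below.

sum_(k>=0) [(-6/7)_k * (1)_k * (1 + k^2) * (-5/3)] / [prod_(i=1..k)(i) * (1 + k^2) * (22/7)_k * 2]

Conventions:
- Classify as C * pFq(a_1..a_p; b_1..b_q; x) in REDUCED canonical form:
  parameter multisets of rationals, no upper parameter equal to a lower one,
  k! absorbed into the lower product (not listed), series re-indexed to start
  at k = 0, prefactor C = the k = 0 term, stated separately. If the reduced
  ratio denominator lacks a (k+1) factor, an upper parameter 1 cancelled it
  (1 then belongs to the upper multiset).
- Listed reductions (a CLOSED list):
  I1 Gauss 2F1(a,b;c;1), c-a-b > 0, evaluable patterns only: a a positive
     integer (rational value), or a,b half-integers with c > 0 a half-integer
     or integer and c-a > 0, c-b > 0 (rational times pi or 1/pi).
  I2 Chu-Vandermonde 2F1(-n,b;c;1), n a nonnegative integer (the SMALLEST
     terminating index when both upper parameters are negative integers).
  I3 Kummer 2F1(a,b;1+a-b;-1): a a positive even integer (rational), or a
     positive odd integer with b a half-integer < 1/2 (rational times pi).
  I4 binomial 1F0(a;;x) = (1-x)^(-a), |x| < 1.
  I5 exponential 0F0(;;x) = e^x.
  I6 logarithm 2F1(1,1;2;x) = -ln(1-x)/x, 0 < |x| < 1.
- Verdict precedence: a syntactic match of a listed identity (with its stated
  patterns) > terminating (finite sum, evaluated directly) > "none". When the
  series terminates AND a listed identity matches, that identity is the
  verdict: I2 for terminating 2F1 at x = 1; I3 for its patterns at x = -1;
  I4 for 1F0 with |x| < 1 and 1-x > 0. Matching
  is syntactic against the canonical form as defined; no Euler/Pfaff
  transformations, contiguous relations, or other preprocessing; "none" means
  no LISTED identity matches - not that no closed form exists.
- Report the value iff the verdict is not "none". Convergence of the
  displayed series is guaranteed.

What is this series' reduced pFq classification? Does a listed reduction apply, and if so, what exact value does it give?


Key step: x = 1 and the product of the first k integers (prefactor -5/6) is k!.
Term ratio: r(k) = 1 * (k-6/7) (k+1) / [(k+22/7) (k+1)] - rational in k, leading ratio 1; with t_0 = -5/6, classification follows.

Prefactor -5/6, argument 1: 2F1 with upper {-6/7, 1} over lower {22/7}. Verdict (x = 1): the Gauss summation I1 applies (x = 1: the Gamma ratio telescopes since c-a-b = 3 > 0 and a = 1 in Z>0). Value: -25/42.


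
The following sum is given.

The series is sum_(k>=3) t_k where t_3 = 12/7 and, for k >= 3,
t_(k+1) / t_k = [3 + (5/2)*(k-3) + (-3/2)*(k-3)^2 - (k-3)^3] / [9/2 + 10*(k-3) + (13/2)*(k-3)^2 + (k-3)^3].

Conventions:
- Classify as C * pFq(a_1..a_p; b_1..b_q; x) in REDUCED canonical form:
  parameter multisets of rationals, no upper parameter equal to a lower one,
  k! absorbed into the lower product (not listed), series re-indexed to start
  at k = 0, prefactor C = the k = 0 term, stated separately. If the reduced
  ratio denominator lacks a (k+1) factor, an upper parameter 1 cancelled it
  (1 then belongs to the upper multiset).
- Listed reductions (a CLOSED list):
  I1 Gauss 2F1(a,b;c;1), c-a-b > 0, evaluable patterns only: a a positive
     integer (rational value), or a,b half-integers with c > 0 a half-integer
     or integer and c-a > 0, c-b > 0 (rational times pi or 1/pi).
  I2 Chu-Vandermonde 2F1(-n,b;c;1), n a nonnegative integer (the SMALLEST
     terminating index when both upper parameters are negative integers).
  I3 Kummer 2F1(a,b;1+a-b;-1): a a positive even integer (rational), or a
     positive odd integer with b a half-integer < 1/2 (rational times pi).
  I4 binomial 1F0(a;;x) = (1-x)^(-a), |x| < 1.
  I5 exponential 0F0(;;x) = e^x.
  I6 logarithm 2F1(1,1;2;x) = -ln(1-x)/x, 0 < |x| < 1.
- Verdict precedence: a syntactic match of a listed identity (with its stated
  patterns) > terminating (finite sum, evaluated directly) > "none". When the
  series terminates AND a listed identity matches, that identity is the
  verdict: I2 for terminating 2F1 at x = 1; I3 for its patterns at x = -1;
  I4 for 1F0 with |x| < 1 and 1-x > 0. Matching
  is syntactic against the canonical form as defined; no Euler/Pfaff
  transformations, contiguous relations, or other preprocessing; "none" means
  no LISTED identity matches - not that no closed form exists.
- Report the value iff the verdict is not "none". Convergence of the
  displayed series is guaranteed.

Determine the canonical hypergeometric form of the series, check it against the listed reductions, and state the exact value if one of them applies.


Canonical form: C = 12/7 times 2F1 with upper {-3/2, 2}, lower {9/2}, x = -1. Verdict at x = -1: Kummer (I3) matches (x = -1; c = 9/2 equals 1+a-b for upper {-3/2, 2}: listed pattern). Exact value: 3.

Key observation: x = (-1) and the parameter 1 appears in both the upper and lower lists and cancels.
Adjacent-term ratio: r(k) = (-1) * (k-3/2) (k+2) / [(k+9/2) (k+1)] ; factor over Q: parameters, x = (-1), and C = 12/7.


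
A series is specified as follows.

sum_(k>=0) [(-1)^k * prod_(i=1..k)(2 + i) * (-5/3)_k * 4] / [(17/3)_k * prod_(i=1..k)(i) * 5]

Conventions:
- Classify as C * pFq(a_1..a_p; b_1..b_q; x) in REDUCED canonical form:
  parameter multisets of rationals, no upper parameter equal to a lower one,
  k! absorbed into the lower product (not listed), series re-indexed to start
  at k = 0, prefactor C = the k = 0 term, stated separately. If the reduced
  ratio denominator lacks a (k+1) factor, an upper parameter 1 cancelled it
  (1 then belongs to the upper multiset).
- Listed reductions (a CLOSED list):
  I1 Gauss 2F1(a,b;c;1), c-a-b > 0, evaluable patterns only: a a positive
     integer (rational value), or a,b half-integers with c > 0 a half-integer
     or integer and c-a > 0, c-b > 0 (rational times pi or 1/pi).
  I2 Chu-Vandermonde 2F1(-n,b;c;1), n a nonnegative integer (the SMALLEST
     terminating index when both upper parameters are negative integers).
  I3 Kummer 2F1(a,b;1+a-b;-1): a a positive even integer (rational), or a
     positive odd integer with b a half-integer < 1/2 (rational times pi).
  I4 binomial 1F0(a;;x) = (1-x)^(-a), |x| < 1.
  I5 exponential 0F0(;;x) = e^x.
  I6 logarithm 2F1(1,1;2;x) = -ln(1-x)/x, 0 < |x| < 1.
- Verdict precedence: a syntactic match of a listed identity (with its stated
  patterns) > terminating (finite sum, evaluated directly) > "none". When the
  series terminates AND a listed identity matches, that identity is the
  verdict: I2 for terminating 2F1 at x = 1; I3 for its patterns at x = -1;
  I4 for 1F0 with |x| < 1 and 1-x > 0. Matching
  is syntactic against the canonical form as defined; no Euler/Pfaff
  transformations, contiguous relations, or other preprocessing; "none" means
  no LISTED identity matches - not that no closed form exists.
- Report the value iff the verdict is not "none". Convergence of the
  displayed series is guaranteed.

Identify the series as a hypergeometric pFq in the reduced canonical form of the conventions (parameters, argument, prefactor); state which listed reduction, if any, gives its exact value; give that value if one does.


First insight: x = (-1) and the product of the first k integers (C = 4/5, x = -1) is k!.
Adjacent-term ratio: r(k) = (-1) * (k-5/3) (k+3) / [(k+17/3) (k+1)] ; factor over Q: parameters, x = (-1), and C = 4/5.

At argument -1: a 2F1 with upper {-5/3, 3}, lower {17/3}, scaled by C = 4/5. Verdict: no listed reduction: x = -1 and upper {-5/3, 3} fail every I1-I6 pattern.


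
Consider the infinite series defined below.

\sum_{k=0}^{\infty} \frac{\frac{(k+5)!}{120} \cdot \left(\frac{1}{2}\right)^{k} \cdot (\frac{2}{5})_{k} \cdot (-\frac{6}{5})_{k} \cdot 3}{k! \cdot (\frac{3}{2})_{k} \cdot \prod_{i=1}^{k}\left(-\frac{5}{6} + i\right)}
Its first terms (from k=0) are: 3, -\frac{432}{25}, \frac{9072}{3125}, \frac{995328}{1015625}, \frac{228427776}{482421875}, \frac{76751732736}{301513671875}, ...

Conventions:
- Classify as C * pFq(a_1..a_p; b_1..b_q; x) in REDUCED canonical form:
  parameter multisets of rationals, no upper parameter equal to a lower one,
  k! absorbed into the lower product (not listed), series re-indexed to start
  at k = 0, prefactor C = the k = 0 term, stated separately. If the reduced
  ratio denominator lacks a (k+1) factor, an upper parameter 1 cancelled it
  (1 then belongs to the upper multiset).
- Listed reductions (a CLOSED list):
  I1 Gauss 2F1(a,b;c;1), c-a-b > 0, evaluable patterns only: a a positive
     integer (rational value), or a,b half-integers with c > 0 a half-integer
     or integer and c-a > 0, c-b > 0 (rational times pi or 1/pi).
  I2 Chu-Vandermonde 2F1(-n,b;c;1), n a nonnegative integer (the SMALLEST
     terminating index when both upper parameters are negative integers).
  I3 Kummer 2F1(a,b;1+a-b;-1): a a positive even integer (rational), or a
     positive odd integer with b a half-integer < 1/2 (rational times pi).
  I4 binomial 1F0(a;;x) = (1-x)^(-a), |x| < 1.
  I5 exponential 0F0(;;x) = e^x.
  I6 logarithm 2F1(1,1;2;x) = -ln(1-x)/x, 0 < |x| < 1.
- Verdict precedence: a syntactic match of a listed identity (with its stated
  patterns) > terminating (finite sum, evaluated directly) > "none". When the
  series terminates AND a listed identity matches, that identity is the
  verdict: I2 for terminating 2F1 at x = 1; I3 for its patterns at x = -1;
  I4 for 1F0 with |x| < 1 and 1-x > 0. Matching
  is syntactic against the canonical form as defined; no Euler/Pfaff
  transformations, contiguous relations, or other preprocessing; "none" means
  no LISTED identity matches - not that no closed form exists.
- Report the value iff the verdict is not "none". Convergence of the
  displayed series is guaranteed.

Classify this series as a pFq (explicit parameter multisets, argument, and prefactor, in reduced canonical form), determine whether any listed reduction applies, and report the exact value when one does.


Prefactor 3, argument \frac{1}{2}: 3F2 with upper {-\frac{6}{5}, \frac{2}{5}, 6} over lower {\frac{1}{6}, \frac{3}{2}}. Verdict: none - at argument \frac{1}{2} the multisets {-\frac{6}{5}, \frac{2}{5}, 6} ; {\frac{1}{6}, \frac{3}{2}} match no listed identity.

Key observation: t_0 being 3, the lower running product (C = 3) is a rising factorial.
Adjacent-term ratio: r(k) = \frac{1}{2} * (k-\frac{6}{5}) (k+\frac{2}{5}) (k+6) / [(k+\frac{1}{6}) (k+\frac{3}{2}) (k+1)] ; factor over Q: parameters, x = \frac{1}{2}, and C = 3.
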